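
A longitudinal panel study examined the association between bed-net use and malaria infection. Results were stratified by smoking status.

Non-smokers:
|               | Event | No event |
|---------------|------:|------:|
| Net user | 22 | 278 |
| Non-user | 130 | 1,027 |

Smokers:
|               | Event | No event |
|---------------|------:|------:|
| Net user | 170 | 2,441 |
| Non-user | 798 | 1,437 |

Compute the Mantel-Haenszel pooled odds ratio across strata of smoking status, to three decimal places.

OR_MH = Σ(aᵢdᵢ/nᵢ) / Σ(bᵢcᵢ/nᵢ), where nᵢ is the stratum total.
Stratum 1 (Non-smokers): n = 1457; a·d/n = 22·1027/1457 = 15.5072; b·c/n = 278·130/1457 = 24.8044
Stratum 2 (Smokers): n = 4846; a·d/n = 170·1437/4846 = 50.4106; b·c/n = 2441·798/4846 = 401.9641
OR_MH = (15.5072 + 50.4106) / (24.8044 + 401.9641) = 65.9179 / 426.7685 = 0.15446

0.154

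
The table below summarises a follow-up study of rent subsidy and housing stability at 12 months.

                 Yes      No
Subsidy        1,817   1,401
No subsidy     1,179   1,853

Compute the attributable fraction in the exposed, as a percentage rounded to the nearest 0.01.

31.13

Cells: a = 1817, b = 1401, c = 1179, d = 1853.
Risk in exposed = 1817/3218 = 0.56464; risk in unexposed = 1179/3032 = 0.38885.
RR = 0.56464/0.38885 = 1.45206
AR% = (RR − 1)/RR × 100 = (1.45206 − 1)/1.45206 × 100 = 31.1323%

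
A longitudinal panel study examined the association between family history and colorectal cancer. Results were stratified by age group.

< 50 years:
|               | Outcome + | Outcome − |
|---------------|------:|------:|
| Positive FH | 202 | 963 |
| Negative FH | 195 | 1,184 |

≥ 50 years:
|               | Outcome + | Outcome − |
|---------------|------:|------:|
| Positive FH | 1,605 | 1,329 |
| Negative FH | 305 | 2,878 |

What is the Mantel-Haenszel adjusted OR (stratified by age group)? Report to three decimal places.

OR_MH = Σ(aᵢdᵢ/nᵢ) / Σ(bᵢcᵢ/nᵢ), where nᵢ is the stratum total.
Stratum 1 (< 50 years): n = 2544; a·d/n = 202·1184/2544 = 94.0126; b·c/n = 963·195/2544 = 73.8149
Stratum 2 (≥ 50 years): n = 6117; a·d/n = 1605·2878/6117 = 755.1398; b·c/n = 1329·305/6117 = 66.2653
OR_MH = (94.0126 + 755.1398) / (73.8149 + 66.2653) = 849.1524 / 140.0802 = 6.06190

6.062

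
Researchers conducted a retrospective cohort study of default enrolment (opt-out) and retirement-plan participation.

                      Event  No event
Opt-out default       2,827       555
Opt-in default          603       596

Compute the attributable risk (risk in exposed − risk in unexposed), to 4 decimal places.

Cells: a = 2827, b = 555, c = 603, d = 596.
Risk in exposed = 2827/3382 = 0.835896; risk in unexposed = 603/1199 = 0.502919.
Risk difference = 0.835896 − 0.502919 = 0.332977

0.3330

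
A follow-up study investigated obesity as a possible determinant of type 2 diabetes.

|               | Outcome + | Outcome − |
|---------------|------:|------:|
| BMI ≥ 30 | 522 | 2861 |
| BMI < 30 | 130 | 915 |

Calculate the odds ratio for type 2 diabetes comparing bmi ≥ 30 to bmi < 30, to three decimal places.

Cells: a = 522, b = 2861, c = 130, d = 915.
OR = (a·d)/(b·c) = (522 × 915) / (2861 × 130) = 477630 / 371930 = 1.28419
The odds of type 2 diabetes are about 1.28 times as high in the bmi ≥ 30 group.

1.284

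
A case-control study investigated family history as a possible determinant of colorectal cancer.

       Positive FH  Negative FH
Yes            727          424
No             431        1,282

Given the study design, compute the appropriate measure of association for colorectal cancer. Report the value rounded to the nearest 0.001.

5.100

Reading the table with exposure as columns: a = 727 (Positive FH, case), b = 431 (Positive FH, non-case), c = 424 (Negative FH, case), d = 1282.
This is a case-control study: participants were sampled on outcome status, so risks in the source population cannot be estimated directly — relative risk is not valid here. The odds ratio is the appropriate measure.
OR = (a·d)/(b·c) = (727 × 1282) / (431 × 424) = 932014 / 182744 = 5.10011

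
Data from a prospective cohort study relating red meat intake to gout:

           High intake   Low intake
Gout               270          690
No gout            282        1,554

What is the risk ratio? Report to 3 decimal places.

Reading the table with exposure as columns: a = 270 (High intake, case), b = 282 (High intake, non-case), c = 690 (Low intake, case), d = 1554.
Risk in exposed = 270/552 = 0.48913; risk in unexposed = 690/2244 = 0.30749.
RR = 0.48913 / 0.30749 = 1.59074
The risk among the exposed is 1.59 times that among the unexposed.

1.591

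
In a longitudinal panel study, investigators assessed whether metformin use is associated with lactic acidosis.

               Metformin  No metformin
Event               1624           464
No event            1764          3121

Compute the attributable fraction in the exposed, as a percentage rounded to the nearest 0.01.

Reading the table with exposure as columns: a = 1624 (Metformin, case), b = 1764 (Metformin, non-case), c = 464 (No metformin, case), d = 3121.
Risk in exposed = 1624/3388 = 0.47934; risk in unexposed = 464/3585 = 0.12943.
RR = 0.47934/0.12943 = 3.70351
AR% = (RR − 1)/RR × 100 = (3.70351 − 1)/3.70351 × 100 = 72.9986%

73.00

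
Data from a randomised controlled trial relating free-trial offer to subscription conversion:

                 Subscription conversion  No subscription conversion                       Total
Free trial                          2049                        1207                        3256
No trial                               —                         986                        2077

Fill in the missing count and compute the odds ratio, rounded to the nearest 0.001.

The missing cell is in the unexposed row: 2077 − 986 = 1091.
So a = 2049, b = 1207, c = 1091, d = 986.
OR = (a·d)/(b·c) = (2049 × 986) / (1207 × 1091) = 2020314 / 1316837 = 1.53422

1.534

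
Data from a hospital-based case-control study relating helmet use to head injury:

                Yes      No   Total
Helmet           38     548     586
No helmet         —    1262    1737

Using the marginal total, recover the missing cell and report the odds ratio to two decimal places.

0.18

The missing cell is in the unexposed row: 1737 − 1262 = 475.
So a = 38, b = 548, c = 475, d = 1262.
OR = (a·d)/(b·c) = (38 × 1262) / (548 × 475) = 47956 / 260300 = 0.18423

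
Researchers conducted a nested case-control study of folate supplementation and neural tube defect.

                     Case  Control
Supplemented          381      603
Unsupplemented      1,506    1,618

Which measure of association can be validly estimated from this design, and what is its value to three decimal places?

0.679

Cells: a = 381, b = 603, c = 1506, d = 1618.
This is a nested case-control study: participants were sampled on outcome status, so risks in the source population cannot be estimated directly — relative risk is not valid here. The odds ratio is the appropriate measure.
OR = (a·d)/(b·c) = (381 × 1618) / (603 × 1506) = 616458 / 908118 = 0.67883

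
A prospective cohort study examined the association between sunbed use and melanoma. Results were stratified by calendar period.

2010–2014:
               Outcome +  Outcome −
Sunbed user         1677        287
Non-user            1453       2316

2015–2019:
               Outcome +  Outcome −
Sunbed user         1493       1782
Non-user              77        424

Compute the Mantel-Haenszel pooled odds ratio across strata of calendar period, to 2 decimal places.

7.75

OR_MH = Σ(aᵢdᵢ/nᵢ) / Σ(bᵢcᵢ/nᵢ), where nᵢ is the stratum total.
Stratum 1 (2010–2014): n = 5733; a·d/n = 1677·2316/5733 = 677.4694; b·c/n = 287·1453/5733 = 72.7387
Stratum 2 (2015–2019): n = 3776; a·d/n = 1493·424/3776 = 167.6462; b·c/n = 1782·77/3776 = 36.3385
OR_MH = (677.4694 + 167.6462) / (72.7387 + 36.3385) = 845.1156 / 109.0772 = 7.74787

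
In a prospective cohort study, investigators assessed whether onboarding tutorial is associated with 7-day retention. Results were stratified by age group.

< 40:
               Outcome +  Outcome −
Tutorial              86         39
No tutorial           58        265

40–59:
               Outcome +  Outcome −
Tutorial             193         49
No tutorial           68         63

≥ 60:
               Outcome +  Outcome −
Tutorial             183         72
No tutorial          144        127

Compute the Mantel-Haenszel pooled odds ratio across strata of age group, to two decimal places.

OR_MH = Σ(aᵢdᵢ/nᵢ) / Σ(bᵢcᵢ/nᵢ), where nᵢ is the stratum total.
Stratum 1 (< 40): n = 448; a·d/n = 86·265/448 = 50.8705; b·c/n = 39·58/448 = 5.0491
Stratum 2 (40–59): n = 373; a·d/n = 193·63/373 = 32.5979; b·c/n = 49·68/373 = 8.9330
Stratum 3 (≥ 60): n = 526; a·d/n = 183·127/526 = 44.1844; b·c/n = 72·144/526 = 19.7110
OR_MH = (50.8705 + 32.5979 + 44.1844) / (5.0491 + 8.9330 + 19.7110) = 127.6528 / 33.6931 = 3.78869

3.79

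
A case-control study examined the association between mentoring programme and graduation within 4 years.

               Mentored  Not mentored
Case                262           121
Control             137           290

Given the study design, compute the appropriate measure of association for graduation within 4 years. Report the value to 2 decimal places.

Reading the table with exposure as columns: a = 262 (Mentored, case), b = 137 (Mentored, non-case), c = 121 (Not mentored, case), d = 290.
This is a case-control study: participants were sampled on outcome status, so risks in the source population cannot be estimated directly — relative risk is not valid here. The odds ratio is the appropriate measure.
OR = (a·d)/(b·c) = (262 × 290) / (137 × 121) = 75980 / 16577 = 4.58346

4.58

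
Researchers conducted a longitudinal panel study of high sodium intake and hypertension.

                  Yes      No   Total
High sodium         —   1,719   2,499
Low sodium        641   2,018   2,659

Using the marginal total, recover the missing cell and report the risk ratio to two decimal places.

1.29

The missing cell is in the exposed row: 2499 − 1719 = 780.
So a = 780, b = 1719, c = 641, d = 2018.
RR = [a/(a+b)] / [c/(c+d)] = (780/2499) / (641/2659) = 0.31212/0.24107 = 1.29476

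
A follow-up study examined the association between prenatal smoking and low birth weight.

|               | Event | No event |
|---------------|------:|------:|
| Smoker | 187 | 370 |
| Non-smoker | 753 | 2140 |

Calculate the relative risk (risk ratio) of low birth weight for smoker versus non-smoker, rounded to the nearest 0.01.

Cells: a = 187, b = 370, c = 753, d = 2140.
Risk in exposed = 187/557 = 0.33573; risk in unexposed = 753/2893 = 0.26028.
RR = 0.33573 / 0.26028 = 1.28985
The risk among the exposed is 1.29 times that among the unexposed.

1.29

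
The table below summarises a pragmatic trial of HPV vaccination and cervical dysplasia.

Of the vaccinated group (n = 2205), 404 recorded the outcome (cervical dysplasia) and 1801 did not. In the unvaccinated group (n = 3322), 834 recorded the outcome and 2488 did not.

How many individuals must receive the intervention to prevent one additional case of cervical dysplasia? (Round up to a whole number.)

15

Risk in treated group = 404/2205 = 0.18322; risk in control = 834/3322 = 0.25105.
Absolute risk reduction = 0.25105 − 0.18322 = 0.06783
NNT = 1 / ARR = 1 / 0.06783 = 14.742 → round up → 15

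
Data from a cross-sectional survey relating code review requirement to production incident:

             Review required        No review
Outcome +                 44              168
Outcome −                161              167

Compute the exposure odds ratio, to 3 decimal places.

Reading the table with exposure as columns: a = 44 (Review required, case), b = 161 (Review required, non-case), c = 168 (No review, case), d = 167.
OR = (a·d)/(b·c) = (44 × 167) / (161 × 168) = 7348 / 27048 = 0.27167
Exposure is associated with lower odds of production incident (OR = 0.27 < 1).

0.272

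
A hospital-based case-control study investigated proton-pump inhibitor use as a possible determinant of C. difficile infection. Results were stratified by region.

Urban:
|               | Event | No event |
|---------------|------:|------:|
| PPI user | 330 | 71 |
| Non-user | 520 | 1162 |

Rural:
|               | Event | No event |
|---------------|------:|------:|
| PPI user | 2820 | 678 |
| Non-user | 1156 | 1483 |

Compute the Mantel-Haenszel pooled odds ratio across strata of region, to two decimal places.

OR_MH = Σ(aᵢdᵢ/nᵢ) / Σ(bᵢcᵢ/nᵢ), where nᵢ is the stratum total.
Stratum 1 (Urban): n = 2083; a·d/n = 330·1162/2083 = 184.0903; b·c/n = 71·520/2083 = 17.7244
Stratum 2 (Rural): n = 6137; a·d/n = 2820·1483/6137 = 681.4502; b·c/n = 678·1156/6137 = 127.7119
OR_MH = (184.0903 + 681.4502) / (17.7244 + 127.7119) = 865.5405 / 145.4363 = 5.95134

5.95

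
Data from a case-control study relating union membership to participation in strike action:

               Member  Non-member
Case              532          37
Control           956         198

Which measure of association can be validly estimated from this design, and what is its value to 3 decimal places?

Reading the table with exposure as columns: a = 532 (Member, case), b = 956 (Member, non-case), c = 37 (Non-member, case), d = 198.
This is a case-control study: participants were sampled on outcome status, so risks in the source population cannot be estimated directly — relative risk is not valid here. The odds ratio is the appropriate measure.
OR = (a·d)/(b·c) = (532 × 198) / (956 × 37) = 105336 / 35372 = 2.97795

2.978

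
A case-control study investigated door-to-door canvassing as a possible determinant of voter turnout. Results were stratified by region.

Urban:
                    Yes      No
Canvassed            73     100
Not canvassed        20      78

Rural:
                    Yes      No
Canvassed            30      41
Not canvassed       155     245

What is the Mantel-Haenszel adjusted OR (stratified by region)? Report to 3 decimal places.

1.754

OR_MH = Σ(aᵢdᵢ/nᵢ) / Σ(bᵢcᵢ/nᵢ), where nᵢ is the stratum total.
Stratum 1 (Urban): n = 271; a·d/n = 73·78/271 = 21.0111; b·c/n = 100·20/271 = 7.3801
Stratum 2 (Rural): n = 471; a·d/n = 30·245/471 = 15.6051; b·c/n = 41·155/471 = 13.4926
OR_MH = (21.0111 + 15.6051) / (7.3801 + 13.4926) = 36.6162 / 20.8726 = 1.75427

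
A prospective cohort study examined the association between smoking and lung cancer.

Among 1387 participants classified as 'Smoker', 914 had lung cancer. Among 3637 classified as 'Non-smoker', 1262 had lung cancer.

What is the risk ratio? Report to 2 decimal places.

From the description: a = 914, b = 473, c = 1262, d = 2375.
Risk in exposed = 914/1387 = 0.65898; risk in unexposed = 1262/3637 = 0.34699.
RR = 0.65898 / 0.34699 = 1.89913
The risk among the exposed is 1.90 times that among the unexposed.

1.90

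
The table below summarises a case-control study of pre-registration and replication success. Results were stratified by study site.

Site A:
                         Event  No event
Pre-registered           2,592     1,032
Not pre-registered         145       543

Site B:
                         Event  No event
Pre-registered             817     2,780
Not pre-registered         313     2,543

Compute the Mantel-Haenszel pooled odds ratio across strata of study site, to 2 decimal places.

OR_MH = Σ(aᵢdᵢ/nᵢ) / Σ(bᵢcᵢ/nᵢ), where nᵢ is the stratum total.
Stratum 1 (Site A): n = 4312; a·d/n = 2592·543/4312 = 326.4045; b·c/n = 1032·145/4312 = 34.7032
Stratum 2 (Site B): n = 6453; a·d/n = 817·2543/6453 = 321.9636; b·c/n = 2780·313/6453 = 134.8427
OR_MH = (326.4045 + 321.9636) / (34.7032 + 134.8427) = 648.3680 / 169.5459 = 3.82415

3.82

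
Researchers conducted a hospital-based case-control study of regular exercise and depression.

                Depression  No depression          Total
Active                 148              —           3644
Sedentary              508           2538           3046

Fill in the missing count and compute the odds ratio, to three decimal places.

0.212

The missing cell is in the exposed row: 3644 − 148 = 3496.
So a = 148, b = 3496, c = 508, d = 2538.
OR = (a·d)/(b·c) = (148 × 2538) / (3496 × 508) = 375624 / 1775968 = 0.21150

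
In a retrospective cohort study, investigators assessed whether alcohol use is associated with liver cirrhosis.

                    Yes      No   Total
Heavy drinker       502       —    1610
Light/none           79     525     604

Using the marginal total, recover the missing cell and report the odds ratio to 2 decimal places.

3.01

The missing cell is in the exposed row: 1610 − 502 = 1108.
So a = 502, b = 1108, c = 79, d = 525.
OR = (a·d)/(b·c) = (502 × 525) / (1108 × 79) = 263550 / 87532 = 3.01090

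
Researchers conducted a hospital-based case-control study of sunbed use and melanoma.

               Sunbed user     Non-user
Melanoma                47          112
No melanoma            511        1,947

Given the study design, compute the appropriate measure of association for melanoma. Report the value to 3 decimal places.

Reading the table with exposure as columns: a = 47 (Sunbed user, case), b = 511 (Sunbed user, non-case), c = 112 (Non-user, case), d = 1947.
This is a hospital-based case-control study: participants were sampled on outcome status, so risks in the source population cannot be estimated directly — relative risk is not valid here. The odds ratio is the appropriate measure.
OR = (a·d)/(b·c) = (47 × 1947) / (511 × 112) = 91509 / 57232 = 1.59891

1.599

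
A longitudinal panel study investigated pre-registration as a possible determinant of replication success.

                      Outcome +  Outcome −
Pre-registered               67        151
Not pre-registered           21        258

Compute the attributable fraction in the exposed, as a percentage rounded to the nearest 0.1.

75.5

Cells: a = 67, b = 151, c = 21, d = 258.
Risk in exposed = 67/218 = 0.30734; risk in unexposed = 21/279 = 0.07527.
RR = 0.30734/0.07527 = 4.08322
AR% = (RR − 1)/RR × 100 = (4.08322 − 1)/4.08322 × 100 = 75.5095%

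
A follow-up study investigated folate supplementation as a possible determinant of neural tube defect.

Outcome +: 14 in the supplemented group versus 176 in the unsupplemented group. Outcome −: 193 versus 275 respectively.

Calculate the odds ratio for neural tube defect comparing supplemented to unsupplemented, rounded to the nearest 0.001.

0.113

From the description: a = 14, b = 193, c = 176, d = 275.
OR = (a·d)/(b·c) = (14 × 275) / (193 × 176) = 3850 / 33968 = 0.11334
Exposure is associated with lower odds of neural tube defect (OR = 0.11 < 1).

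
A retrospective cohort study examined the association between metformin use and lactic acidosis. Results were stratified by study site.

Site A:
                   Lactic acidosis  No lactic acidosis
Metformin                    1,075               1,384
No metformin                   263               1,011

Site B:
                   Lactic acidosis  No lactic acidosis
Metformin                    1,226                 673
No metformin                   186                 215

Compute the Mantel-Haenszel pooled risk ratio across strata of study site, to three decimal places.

RR_MH = Σ(aᵢ·n₀ᵢ/nᵢ) / Σ(cᵢ·n₁ᵢ/nᵢ), with n₁ᵢ = aᵢ+bᵢ (exposed), n₀ᵢ = cᵢ+dᵢ (unexposed), nᵢ = n₁ᵢ+n₀ᵢ.
Stratum 1 (Site A): n₁ = 2459, n₀ = 1274, n = 3733; a·n₀/n = 1075·1274/3733 = 366.8765; c·n₁/n = 263·2459/3733 = 173.2432
Stratum 2 (Site B): n₁ = 1899, n₀ = 401, n = 2300; a·n₀/n = 1226·401/2300 = 213.7504; c·n₁/n = 186·1899/2300 = 153.5713
RR_MH = (366.8765 + 213.7504) / (173.2432 + 153.5713) = 580.6269 / 326.8145 = 1.77663

1.777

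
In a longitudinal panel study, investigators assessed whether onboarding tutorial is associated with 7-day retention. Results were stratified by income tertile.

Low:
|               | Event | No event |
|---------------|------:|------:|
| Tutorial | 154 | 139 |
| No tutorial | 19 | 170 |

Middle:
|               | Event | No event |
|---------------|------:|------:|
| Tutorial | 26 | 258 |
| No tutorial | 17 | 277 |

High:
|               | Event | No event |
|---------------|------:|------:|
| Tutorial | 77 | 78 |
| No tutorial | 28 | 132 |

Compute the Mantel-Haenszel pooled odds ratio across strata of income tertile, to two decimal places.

4.95

OR_MH = Σ(aᵢdᵢ/nᵢ) / Σ(bᵢcᵢ/nᵢ), where nᵢ is the stratum total.
Stratum 1 (Low): n = 482; a·d/n = 154·170/482 = 54.3154; b·c/n = 139·19/482 = 5.4793
Stratum 2 (Middle): n = 578; a·d/n = 26·277/578 = 12.4602; b·c/n = 258·17/578 = 7.5882
Stratum 3 (High): n = 315; a·d/n = 77·132/315 = 32.2667; b·c/n = 78·28/315 = 6.9333
OR_MH = (54.3154 + 12.4602 + 32.2667) / (5.4793 + 7.5882 + 6.9333) = 99.0422 / 20.0008 = 4.95191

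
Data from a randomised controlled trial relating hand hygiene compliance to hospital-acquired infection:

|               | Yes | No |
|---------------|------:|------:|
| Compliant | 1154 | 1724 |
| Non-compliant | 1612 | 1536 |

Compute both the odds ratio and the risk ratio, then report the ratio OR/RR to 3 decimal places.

Cells: a = 1154, b = 1724, c = 1612, d = 1536.
OR = (1154·1536)/(1724·1612) = 1772544/2779088 = 0.63781
Risk in exposed = 1154/2878 = 0.40097; risk in unexposed = 1612/3148 = 0.51207; RR = 0.78304
OR/RR = 0.63781 / 0.78304 = 0.81454
The outcome is not rare, so the OR lies further from 1 than the RR.

0.815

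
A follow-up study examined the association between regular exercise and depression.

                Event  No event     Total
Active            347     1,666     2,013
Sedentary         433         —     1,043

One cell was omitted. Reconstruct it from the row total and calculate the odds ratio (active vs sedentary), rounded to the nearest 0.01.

The missing cell is in the unexposed row: 1043 − 433 = 610.
So a = 347, b = 1666, c = 433, d = 610.
OR = (a·d)/(b·c) = (347 × 610) / (1666 × 433) = 211670 / 721378 = 0.29342

0.29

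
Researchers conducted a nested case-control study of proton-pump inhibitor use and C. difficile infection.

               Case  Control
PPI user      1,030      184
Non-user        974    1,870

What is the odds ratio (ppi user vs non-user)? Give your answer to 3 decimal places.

Cells: a = 1030, b = 184, c = 974, d = 1870.
OR = (a·d)/(b·c) = (1030 × 1870) / (184 × 974) = 1926100 / 179216 = 10.74737
The odds of C. difficile infection are about 10.75 times as high in the ppi user group.

10.747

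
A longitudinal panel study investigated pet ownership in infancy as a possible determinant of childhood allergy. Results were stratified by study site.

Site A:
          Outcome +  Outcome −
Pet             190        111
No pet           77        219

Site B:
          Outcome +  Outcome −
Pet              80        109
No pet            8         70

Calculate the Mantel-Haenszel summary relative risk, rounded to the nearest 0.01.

2.64

RR_MH = Σ(aᵢ·n₀ᵢ/nᵢ) / Σ(cᵢ·n₁ᵢ/nᵢ), with n₁ᵢ = aᵢ+bᵢ (exposed), n₀ᵢ = cᵢ+dᵢ (unexposed), nᵢ = n₁ᵢ+n₀ᵢ.
Stratum 1 (Site A): n₁ = 301, n₀ = 296, n = 597; a·n₀/n = 190·296/597 = 94.2044; c·n₁/n = 77·301/597 = 38.8224
Stratum 2 (Site B): n₁ = 189, n₀ = 78, n = 267; a·n₀/n = 80·78/267 = 23.3708; c·n₁/n = 8·189/267 = 5.6629
RR_MH = (94.2044 + 23.3708) / (38.8224 + 5.6629) = 117.5751 / 44.4854 = 2.64301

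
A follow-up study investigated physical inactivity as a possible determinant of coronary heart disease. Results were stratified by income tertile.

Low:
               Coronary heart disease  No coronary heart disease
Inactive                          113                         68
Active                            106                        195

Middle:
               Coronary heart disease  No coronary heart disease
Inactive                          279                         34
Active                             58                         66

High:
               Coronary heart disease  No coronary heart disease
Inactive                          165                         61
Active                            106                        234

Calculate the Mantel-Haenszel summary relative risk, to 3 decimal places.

RR_MH = Σ(aᵢ·n₀ᵢ/nᵢ) / Σ(cᵢ·n₁ᵢ/nᵢ), with n₁ᵢ = aᵢ+bᵢ (exposed), n₀ᵢ = cᵢ+dᵢ (unexposed), nᵢ = n₁ᵢ+n₀ᵢ.
Stratum 1 (Low): n₁ = 181, n₀ = 301, n = 482; a·n₀/n = 113·301/482 = 70.5664; c·n₁/n = 106·181/482 = 39.8050
Stratum 2 (Middle): n₁ = 313, n₀ = 124, n = 437; a·n₀/n = 279·124/437 = 79.1670; c·n₁/n = 58·313/437 = 41.5423
Stratum 3 (High): n₁ = 226, n₀ = 340, n = 566; a·n₀/n = 165·340/566 = 99.1166; c·n₁/n = 106·226/566 = 42.3251
RR_MH = (70.5664 + 79.1670 + 99.1166) / (39.8050 + 41.5423 + 42.3251) = 248.8500 / 123.6724 = 2.01217

2.012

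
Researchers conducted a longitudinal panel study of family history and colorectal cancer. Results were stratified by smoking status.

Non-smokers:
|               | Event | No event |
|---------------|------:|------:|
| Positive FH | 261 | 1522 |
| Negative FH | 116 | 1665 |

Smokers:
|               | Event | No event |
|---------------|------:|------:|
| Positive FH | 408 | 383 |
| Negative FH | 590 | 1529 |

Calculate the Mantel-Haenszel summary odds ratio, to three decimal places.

OR_MH = Σ(aᵢdᵢ/nᵢ) / Σ(bᵢcᵢ/nᵢ), where nᵢ is the stratum total.
Stratum 1 (Non-smokers): n = 3564; a·d/n = 261·1665/3564 = 121.9318; b·c/n = 1522·116/3564 = 49.5376
Stratum 2 (Smokers): n = 2910; a·d/n = 408·1529/2910 = 214.3753; b·c/n = 383·590/2910 = 77.6529
OR_MH = (121.9318 + 214.3753) / (49.5376 + 77.6529) = 336.3071 / 127.1905 = 2.64412

2.644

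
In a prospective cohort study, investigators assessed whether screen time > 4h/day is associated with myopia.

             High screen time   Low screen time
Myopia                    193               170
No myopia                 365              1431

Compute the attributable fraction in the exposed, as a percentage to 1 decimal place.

69.3

Reading the table with exposure as columns: a = 193 (High screen time, case), b = 365 (High screen time, non-case), c = 170 (Low screen time, case), d = 1431.
Risk in exposed = 193/558 = 0.34588; risk in unexposed = 170/1601 = 0.10618.
RR = 0.34588/0.10618 = 3.25736
AR% = (RR − 1)/RR × 100 = (3.25736 − 1)/3.25736 × 100 = 69.3003%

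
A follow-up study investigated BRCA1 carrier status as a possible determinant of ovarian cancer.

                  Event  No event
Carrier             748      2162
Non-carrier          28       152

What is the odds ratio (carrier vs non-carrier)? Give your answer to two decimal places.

1.88

Cells: a = 748, b = 2162, c = 28, d = 152.
OR = (a·d)/(b·c) = (748 × 152) / (2162 × 28) = 113696 / 60536 = 1.87816
The odds of ovarian cancer are about 1.88 times as high in the carrier group.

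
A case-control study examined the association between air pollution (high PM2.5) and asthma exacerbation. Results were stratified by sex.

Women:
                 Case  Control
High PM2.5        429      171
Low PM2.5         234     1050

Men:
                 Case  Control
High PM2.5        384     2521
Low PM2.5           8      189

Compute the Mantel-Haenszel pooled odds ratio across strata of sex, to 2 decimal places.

OR_MH = Σ(aᵢdᵢ/nᵢ) / Σ(bᵢcᵢ/nᵢ), where nᵢ is the stratum total.
Stratum 1 (Women): n = 1884; a·d/n = 429·1050/1884 = 239.0924; b·c/n = 171·234/1884 = 21.2389
Stratum 2 (Men): n = 3102; a·d/n = 384·189/3102 = 23.3965; b·c/n = 2521·8/3102 = 6.5016
OR_MH = (239.0924 + 23.3965) / (21.2389 + 6.5016) = 262.4889 / 27.7405 = 9.46231

9.46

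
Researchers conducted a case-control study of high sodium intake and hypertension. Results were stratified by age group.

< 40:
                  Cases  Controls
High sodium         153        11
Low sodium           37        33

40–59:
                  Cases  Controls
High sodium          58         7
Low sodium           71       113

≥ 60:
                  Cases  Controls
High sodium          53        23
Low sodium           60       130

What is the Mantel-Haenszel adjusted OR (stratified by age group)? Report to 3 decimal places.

OR_MH = Σ(aᵢdᵢ/nᵢ) / Σ(bᵢcᵢ/nᵢ), where nᵢ is the stratum total.
Stratum 1 (< 40): n = 234; a·d/n = 153·33/234 = 21.5769; b·c/n = 11·37/234 = 1.7393
Stratum 2 (40–59): n = 249; a·d/n = 58·113/249 = 26.3213; b·c/n = 7·71/249 = 1.9960
Stratum 3 (≥ 60): n = 266; a·d/n = 53·130/266 = 25.9023; b·c/n = 23·60/266 = 5.1880
OR_MH = (21.5769 + 26.3213 + 25.9023) / (1.7393 + 1.9960 + 5.1880) = 73.8005 / 8.9233 = 8.27056

8.271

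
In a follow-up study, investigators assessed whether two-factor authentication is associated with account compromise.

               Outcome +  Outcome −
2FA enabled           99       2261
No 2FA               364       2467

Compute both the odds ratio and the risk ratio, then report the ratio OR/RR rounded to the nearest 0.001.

0.910

Cells: a = 99, b = 2261, c = 364, d = 2467.
OR = (99·2467)/(2261·364) = 244233/823004 = 0.29676
Risk in exposed = 99/2360 = 0.04195; risk in unexposed = 364/2831 = 0.12858; RR = 0.32626
OR/RR = 0.29676 / 0.32626 = 0.90958
The outcome is not rare, so the OR lies further from 1 than the RR.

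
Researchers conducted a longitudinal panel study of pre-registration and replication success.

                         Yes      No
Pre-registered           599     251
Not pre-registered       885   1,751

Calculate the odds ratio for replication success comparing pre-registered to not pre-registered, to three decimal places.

4.722

Cells: a = 599, b = 251, c = 885, d = 1751.
OR = (a·d)/(b·c) = (599 × 1751) / (251 × 885) = 1048849 / 222135 = 4.72167
The odds of replication success are about 4.72 times as high in the pre-registered group.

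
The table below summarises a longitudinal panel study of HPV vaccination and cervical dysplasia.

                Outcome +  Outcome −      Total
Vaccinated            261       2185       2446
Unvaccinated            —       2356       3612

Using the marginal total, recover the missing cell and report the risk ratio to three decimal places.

0.307

The missing cell is in the unexposed row: 3612 − 2356 = 1256.
So a = 261, b = 2185, c = 1256, d = 2356.
RR = [a/(a+b)] / [c/(c+d)] = (261/2446) / (1256/3612) = 0.10670/0.34773 = 0.30686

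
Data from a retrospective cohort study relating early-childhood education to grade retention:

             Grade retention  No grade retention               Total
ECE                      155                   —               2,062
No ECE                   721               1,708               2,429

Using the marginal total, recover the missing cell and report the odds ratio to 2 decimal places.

0.19

The missing cell is in the exposed row: 2062 − 155 = 1907.
So a = 155, b = 1907, c = 721, d = 1708.
OR = (a·d)/(b·c) = (155 × 1708) / (1907 × 721) = 264740 / 1374947 = 0.19255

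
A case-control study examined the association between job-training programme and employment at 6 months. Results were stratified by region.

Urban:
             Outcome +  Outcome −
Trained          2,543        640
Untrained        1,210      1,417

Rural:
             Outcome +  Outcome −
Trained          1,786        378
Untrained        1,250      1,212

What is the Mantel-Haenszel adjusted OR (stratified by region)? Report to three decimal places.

4.622

OR_MH = Σ(aᵢdᵢ/nᵢ) / Σ(bᵢcᵢ/nᵢ), where nᵢ is the stratum total.
Stratum 1 (Urban): n = 5810; a·d/n = 2543·1417/5810 = 620.2119; b·c/n = 640·1210/5810 = 133.2874
Stratum 2 (Rural): n = 4626; a·d/n = 1786·1212/4626 = 467.9274; b·c/n = 378·1250/4626 = 102.1401
OR_MH = (620.2119 + 467.9274) / (133.2874 + 102.1401) = 1088.1392 / 235.4275 = 4.62197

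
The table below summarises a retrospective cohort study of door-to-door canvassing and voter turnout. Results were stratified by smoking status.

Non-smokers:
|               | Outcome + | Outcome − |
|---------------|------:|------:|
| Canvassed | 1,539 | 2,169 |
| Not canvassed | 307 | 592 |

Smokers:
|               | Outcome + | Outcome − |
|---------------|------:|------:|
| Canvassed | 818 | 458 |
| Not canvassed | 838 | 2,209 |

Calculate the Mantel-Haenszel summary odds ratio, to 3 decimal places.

2.639

OR_MH = Σ(aᵢdᵢ/nᵢ) / Σ(bᵢcᵢ/nᵢ), where nᵢ is the stratum total.
Stratum 1 (Non-smokers): n = 4607; a·d/n = 1539·592/4607 = 197.7617; b·c/n = 2169·307/4607 = 144.5372
Stratum 2 (Smokers): n = 4323; a·d/n = 818·2209/4323 = 417.9880; b·c/n = 458·838/4323 = 88.7819
OR_MH = (197.7617 + 417.9880) / (144.5372 + 88.7819) = 615.7496 / 233.3191 = 2.63909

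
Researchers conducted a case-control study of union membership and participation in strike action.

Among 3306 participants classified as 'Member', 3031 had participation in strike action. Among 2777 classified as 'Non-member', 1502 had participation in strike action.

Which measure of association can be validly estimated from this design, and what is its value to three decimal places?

From the description: a = 3031, b = 275, c = 1502, d = 1275.
This is a case-control study: participants were sampled on outcome status, so risks in the source population cannot be estimated directly — relative risk is not valid here. The odds ratio is the appropriate measure.
OR = (a·d)/(b·c) = (3031 × 1275) / (275 × 1502) = 3864525 / 413050 = 9.35607

9.356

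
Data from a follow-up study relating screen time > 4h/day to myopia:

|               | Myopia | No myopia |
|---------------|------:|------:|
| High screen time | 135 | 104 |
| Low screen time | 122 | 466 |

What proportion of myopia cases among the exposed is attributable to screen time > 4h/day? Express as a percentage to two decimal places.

63.27

Cells: a = 135, b = 104, c = 122, d = 466.
Risk in exposed = 135/239 = 0.56485; risk in unexposed = 122/588 = 0.20748.
RR = 0.56485/0.20748 = 2.72241
AR% = (RR − 1)/RR × 100 = (2.72241 − 1)/2.72241 × 100 = 63.2678%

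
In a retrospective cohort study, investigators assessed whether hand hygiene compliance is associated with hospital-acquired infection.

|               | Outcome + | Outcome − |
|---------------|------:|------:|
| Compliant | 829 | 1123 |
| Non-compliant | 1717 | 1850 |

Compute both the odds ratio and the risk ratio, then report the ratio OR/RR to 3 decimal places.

0.902

Cells: a = 829, b = 1123, c = 1717, d = 1850.
OR = (829·1850)/(1123·1717) = 1533650/1928191 = 0.79538
Risk in exposed = 829/1952 = 0.42469; risk in unexposed = 1717/3567 = 0.48136; RR = 0.88228
OR/RR = 0.79538 / 0.88228 = 0.90151
The outcome is not rare, so the OR lies further from 1 than the RR.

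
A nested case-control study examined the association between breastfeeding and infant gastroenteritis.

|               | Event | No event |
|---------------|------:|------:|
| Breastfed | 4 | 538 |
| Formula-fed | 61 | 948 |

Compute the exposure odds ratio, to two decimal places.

Cells: a = 4, b = 538, c = 61, d = 948.
OR = (a·d)/(b·c) = (4 × 948) / (538 × 61) = 3792 / 32818 = 0.11555
Exposure is associated with lower odds of infant gastroenteritis (OR = 0.12 < 1).

0.12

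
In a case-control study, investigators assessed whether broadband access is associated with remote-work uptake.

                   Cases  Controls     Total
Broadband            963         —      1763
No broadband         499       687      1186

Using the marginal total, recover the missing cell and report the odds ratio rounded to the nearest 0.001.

The missing cell is in the exposed row: 1763 − 963 = 800.
So a = 963, b = 800, c = 499, d = 687.
OR = (a·d)/(b·c) = (963 × 687) / (800 × 499) = 661581 / 399200 = 1.65727

1.657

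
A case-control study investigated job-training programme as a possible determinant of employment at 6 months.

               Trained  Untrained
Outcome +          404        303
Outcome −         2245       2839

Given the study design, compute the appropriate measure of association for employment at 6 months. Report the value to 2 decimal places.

1.69

Reading the table with exposure as columns: a = 404 (Trained, case), b = 2245 (Trained, non-case), c = 303 (Untrained, case), d = 2839.
This is a case-control study: participants were sampled on outcome status, so risks in the source population cannot be estimated directly — relative risk is not valid here. The odds ratio is the appropriate measure.
OR = (a·d)/(b·c) = (404 × 2839) / (2245 × 303) = 1146956 / 680235 = 1.68612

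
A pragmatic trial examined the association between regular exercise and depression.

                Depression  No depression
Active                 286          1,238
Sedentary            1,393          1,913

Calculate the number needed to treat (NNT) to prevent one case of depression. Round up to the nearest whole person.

Risk in treated group = 286/1524 = 0.18766; risk in control = 1393/3306 = 0.42136.
Absolute risk reduction = 0.42136 − 0.18766 = 0.23369
NNT = 1 / ARR = 1 / 0.23369 = 4.279 → round up → 5

5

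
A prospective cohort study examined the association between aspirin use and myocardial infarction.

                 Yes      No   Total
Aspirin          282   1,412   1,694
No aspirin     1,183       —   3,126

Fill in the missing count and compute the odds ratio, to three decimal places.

0.328

The missing cell is in the unexposed row: 3126 − 1183 = 1943.
So a = 282, b = 1412, c = 1183, d = 1943.
OR = (a·d)/(b·c) = (282 × 1943) / (1412 × 1183) = 547926 / 1670396 = 0.32802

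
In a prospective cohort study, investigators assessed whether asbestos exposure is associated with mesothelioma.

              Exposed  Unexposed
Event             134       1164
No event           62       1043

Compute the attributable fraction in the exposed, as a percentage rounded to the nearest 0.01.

22.86

Reading the table with exposure as columns: a = 134 (Exposed, case), b = 62 (Exposed, non-case), c = 1164 (Unexposed, case), d = 1043.
Risk in exposed = 134/196 = 0.68367; risk in unexposed = 1164/2207 = 0.52741.
RR = 0.68367/0.52741 = 1.29628
AR% = (RR − 1)/RR × 100 = (1.29628 − 1)/1.29628 × 100 = 22.8560%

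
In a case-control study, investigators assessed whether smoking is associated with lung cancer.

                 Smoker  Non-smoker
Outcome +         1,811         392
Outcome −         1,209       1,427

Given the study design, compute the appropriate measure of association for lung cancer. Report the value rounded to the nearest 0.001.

Reading the table with exposure as columns: a = 1811 (Smoker, case), b = 1209 (Smoker, non-case), c = 392 (Non-smoker, case), d = 1427.
This is a case-control study: participants were sampled on outcome status, so risks in the source population cannot be estimated directly — relative risk is not valid here. The odds ratio is the appropriate measure.
OR = (a·d)/(b·c) = (1811 × 1427) / (1209 × 392) = 2584297 / 473928 = 5.45293

5.453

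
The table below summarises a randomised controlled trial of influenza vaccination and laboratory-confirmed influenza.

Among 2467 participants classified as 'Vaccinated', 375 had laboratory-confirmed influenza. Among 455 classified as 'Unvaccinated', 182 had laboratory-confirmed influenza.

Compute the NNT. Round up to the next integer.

5

Risk in treated group = 375/2467 = 0.15201; risk in control = 182/455 = 0.40000.
Absolute risk reduction = 0.40000 − 0.15201 = 0.24799
NNT = 1 / ARR = 1 / 0.24799 = 4.032 → round up → 5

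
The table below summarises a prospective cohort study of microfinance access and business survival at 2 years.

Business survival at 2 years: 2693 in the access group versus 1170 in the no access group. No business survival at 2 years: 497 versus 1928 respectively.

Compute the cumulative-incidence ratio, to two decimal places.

From the description: a = 2693, b = 497, c = 1170, d = 1928.
Risk in exposed = 2693/3190 = 0.84420; risk in unexposed = 1170/3098 = 0.37766.
RR = 0.84420 / 0.37766 = 2.23533
The risk among the exposed is 2.24 times that among the unexposed.

2.24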